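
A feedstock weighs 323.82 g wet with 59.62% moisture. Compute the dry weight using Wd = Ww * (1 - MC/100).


Wd = Ww * (1 - MC/100)
= 323.82 * (1 - 59.62/100)
= 130.7585 g

130.7585 g


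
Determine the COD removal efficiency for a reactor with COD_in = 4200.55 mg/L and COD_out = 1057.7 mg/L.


eta = (COD_in - COD_out) / COD_in * 100
= (4200.55 - 1057.7) / 4200.55 * 100
= 74.8200%

74.8200%


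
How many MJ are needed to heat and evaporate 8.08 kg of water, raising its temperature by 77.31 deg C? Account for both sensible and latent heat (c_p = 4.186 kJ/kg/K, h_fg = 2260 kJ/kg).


E = m_water * (4.186 * dT + 2260) / 1000
= 8.08 * (4.186 * 77.31 + 2260) / 1000
= 20.8756 MJ

20.8756 MJ


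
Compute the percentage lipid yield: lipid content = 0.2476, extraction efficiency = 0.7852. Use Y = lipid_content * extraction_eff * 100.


Y = lipid_content * extraction_eff * 100
= 0.2476 * 0.7852 * 100
= 19.4416%

19.4416%


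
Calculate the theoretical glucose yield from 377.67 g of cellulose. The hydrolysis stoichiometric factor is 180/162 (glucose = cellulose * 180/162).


glucose = cellulose * 180/162
= 377.67 * 180/162
= 419.6333 g

419.6333 g


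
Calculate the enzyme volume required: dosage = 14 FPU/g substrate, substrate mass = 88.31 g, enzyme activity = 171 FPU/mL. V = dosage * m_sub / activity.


V = dosage * m_sub / activity
V = 14 * 88.31 / 171
V = 7.2301 mL

7.2301 mL


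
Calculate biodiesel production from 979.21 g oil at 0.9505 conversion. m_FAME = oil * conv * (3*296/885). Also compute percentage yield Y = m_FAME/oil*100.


m_FAME = oil * conv * (3 * 296 / 885) = oil * conv * (888/885)
= 979.21 * 0.9505 * 888 / 885
= 933.8942 g
Y = m_FAME / oil * 100 = conv * (888/885) * 100
= 0.9505 * 888 / 885 * 100
= 95.37%

933.8942 g FAME; Y = 95.37%


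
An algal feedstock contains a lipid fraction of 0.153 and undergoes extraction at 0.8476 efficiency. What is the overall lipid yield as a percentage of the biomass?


Y = lipid_content * extraction_eff * 100
= 0.153 * 0.8476 * 100
= 12.9683%

12.9683%


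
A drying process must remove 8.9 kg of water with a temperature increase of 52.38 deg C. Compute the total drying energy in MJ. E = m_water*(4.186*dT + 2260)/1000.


E = m_water * (4.186 * dT + 2260) / 1000
= 8.9 * (4.186 * 52.38 + 2260) / 1000
= 22.0654 MJ

22.0654 MJ


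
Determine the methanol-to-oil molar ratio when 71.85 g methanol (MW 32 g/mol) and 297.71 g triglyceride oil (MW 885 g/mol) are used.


Molar ratio = n_MeOH / n_oil = (MeOH/32) / (oil/885) = (MeOH * 885) / (32 * oil)
= (71.85 * 885) / (32 * 297.71)
= 6.6746

6.6746


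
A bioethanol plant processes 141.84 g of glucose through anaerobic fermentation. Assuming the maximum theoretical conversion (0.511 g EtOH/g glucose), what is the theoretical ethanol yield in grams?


Theoretical ethanol yield: m_EtOH = 0.511 * m_glucose
m_EtOH = 0.511 * 141.84 = 72.4802 g

72.4802 g


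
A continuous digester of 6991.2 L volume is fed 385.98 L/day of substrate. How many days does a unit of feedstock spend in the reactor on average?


HRT = V / Q
= 6991.2 / 385.98
= 18.1129 days

18.1129 days


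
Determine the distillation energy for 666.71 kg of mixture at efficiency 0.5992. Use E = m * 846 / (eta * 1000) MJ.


E = m * 846 / (eta * 1000)
= 666.71 * 846 / (0.5992 * 1000)
= 941.3162 MJ

941.3162 MJ


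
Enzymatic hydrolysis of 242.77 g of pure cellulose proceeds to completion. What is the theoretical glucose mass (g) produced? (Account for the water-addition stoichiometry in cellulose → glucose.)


glucose = cellulose * 180/162
= 242.77 * 180/162
= 269.7444 g

269.7444 g


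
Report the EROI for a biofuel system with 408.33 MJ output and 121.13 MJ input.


EROI = E_out / E_in
= 408.33 / 121.13
= 3.3710

3.3710


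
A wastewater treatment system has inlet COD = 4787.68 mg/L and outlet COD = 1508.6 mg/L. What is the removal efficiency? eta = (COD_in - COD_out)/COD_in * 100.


eta = (COD_in - COD_out) / COD_in * 100
= (4787.68 - 1508.6) / 4787.68 * 100
= 68.4900%

68.4900%


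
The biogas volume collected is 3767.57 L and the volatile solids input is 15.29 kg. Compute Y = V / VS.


Y = V / VS
= 3767.57 / 15.29
= 246.4075 L/kg VS

246.4075 L/kg VS


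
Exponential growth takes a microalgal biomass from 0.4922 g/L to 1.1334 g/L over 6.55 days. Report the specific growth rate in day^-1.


mu = ln(X2/X1) / dt
= ln(1.1334/0.4922) / 6.55
= 0.1273 per day

0.1273 per day


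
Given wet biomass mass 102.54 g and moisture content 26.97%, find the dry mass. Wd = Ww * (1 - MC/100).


Wd = Ww * (1 - MC/100)
= 102.54 * (1 - 26.97/100)
= 74.8850 g

74.8850 g


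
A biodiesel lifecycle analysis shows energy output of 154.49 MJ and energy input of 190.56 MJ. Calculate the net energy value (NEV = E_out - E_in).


NEV = E_out - E_in
= 154.49 - 190.56
= -36.0700 MJ

-36.0700 MJ


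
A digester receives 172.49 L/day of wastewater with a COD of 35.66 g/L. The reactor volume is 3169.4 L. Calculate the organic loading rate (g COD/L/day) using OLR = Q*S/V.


OLR = Q * S / V
= 172.49 * 35.66 / 3169.4
= 1.9407 g/L/day

1.9407 g/L/day


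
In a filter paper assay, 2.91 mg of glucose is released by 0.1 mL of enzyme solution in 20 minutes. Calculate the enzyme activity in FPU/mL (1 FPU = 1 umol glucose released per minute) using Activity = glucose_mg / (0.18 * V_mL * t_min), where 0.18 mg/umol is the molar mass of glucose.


Activity = glucose_mg / (0.18 mg/umol * V_mL * t_min)
= 2.91 / (0.18 * 0.1 * 20)
= 8.0833 FPU/mL

8.0833 FPU/mL


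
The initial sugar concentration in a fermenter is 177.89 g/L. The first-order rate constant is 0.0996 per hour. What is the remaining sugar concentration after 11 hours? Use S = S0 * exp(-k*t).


S = S0 * exp(-k * t)
S = 177.89 * exp(-0.0996 * 11)
S = 59.4756 g/L

59.4756 g/L


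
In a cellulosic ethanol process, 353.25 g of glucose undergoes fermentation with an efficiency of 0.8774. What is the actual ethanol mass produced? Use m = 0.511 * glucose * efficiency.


Actual ethanol: m = 0.511 * 353.25 * 0.8774
m = 158.3801 g

158.3801 g


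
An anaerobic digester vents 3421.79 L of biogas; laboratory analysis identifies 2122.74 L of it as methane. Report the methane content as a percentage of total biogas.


CH4% = V_CH4 / V_total * 100
= 2122.74 / 3421.79 * 100
= 62.0360%

62.0360%


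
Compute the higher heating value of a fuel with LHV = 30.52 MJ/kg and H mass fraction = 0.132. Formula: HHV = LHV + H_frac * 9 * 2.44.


HHV = LHV + H_frac * 9 * 2.44
= 30.52 + 0.132 * 9 * 2.44
= 33.4187 MJ/kg

33.4187 MJ/kg


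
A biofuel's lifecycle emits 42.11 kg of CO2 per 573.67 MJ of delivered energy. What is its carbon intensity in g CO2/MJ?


CI = CO2 * 1000 / E
= 42.11 * 1000 / 573.67
= 73.4046 g CO2/MJ

73.4046 g CO2/MJ


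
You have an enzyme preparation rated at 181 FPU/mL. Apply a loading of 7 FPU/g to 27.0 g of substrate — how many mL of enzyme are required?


V = dosage * m_sub / activity
V = 7 * 27.0 / 181
V = 1.0442 mL

1.0442 mL


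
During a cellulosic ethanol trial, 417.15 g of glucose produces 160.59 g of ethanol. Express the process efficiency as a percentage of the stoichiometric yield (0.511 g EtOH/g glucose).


Fermentation efficiency = (actual / (0.511 * glucose)) * 100
= (160.59 / (0.511 * 417.15)) * 100
= 75.3365%

75.3365%


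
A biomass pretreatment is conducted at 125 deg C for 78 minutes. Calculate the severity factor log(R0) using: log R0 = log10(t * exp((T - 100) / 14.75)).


logR0 = log10(t * exp((T - 100) / 14.75))
= log10(78 * exp((125 - 100) / 14.75))
= 2.6282

2.6282


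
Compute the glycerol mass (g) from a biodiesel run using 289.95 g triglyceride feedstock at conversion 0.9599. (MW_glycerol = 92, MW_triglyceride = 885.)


glycerol = oil * conv * (92/885)
= 289.95 * 0.9599 * 92 / 885
= 28.9330 g

28.9330 g


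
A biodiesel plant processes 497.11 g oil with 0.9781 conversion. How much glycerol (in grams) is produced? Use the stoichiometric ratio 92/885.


glycerol = oil * conv * (92/885)
= 497.11 * 0.9781 * 92 / 885
= 50.5452 g

50.5452 g


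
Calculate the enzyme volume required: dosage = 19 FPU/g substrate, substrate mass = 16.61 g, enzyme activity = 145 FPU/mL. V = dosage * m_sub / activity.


V = dosage * m_sub / activity
V = 19 * 16.61 / 145
V = 2.1765 mL

2.1765 mL


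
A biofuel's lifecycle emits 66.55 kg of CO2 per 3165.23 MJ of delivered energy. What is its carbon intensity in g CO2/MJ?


CI = CO2 * 1000 / E
= 66.55 * 1000 / 3165.23
= 21.0253 g CO2/MJ

21.0253 g CO2/MJ


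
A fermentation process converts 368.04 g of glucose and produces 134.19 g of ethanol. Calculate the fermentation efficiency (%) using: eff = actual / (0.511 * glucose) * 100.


Fermentation efficiency = (actual / (0.511 * glucose)) * 100
= (134.19 / (0.511 * 368.04)) * 100
= 71.3517%

71.3517%


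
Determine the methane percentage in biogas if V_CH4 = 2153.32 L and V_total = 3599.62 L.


CH4% = V_CH4 / V_total * 100
= 2153.32 / 3599.62 * 100
= 59.8208%

59.8208%


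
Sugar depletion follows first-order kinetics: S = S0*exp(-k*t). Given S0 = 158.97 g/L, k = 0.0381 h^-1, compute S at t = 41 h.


S = S0 * exp(-k * t)
S = 158.97 * exp(-0.0381 * 41)
S = 33.3353 g/L

33.3353 g/L


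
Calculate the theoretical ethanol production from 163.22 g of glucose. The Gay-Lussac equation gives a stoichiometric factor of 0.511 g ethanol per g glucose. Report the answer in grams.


Theoretical ethanol yield: m_EtOH = 0.511 * m_glucose
m_EtOH = 0.511 * 163.22 = 83.4054 g

83.4054 g


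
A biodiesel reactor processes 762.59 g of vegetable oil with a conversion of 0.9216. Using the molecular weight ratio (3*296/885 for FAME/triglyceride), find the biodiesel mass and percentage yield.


m_FAME = oil * conv * (3 * 296 / 885) = oil * conv * (888/885)
= 762.59 * 0.9216 * 888 / 885
= 705.1853 g
Y = m_FAME / oil * 100 = conv * (888/885) * 100
= 0.9216 * 888 / 885 * 100
= 92.47%

705.1853 g FAME; Y = 92.47%


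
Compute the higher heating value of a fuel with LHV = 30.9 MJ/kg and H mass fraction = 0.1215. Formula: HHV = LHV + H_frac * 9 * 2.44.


HHV = LHV + H_frac * 9 * 2.44
= 30.9 + 0.1215 * 9 * 2.44
= 33.5681 MJ/kg

33.5681 MJ/kg


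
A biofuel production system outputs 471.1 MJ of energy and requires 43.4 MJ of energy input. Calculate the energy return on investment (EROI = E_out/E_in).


EROI = E_out / E_in
= 471.1 / 43.4
= 10.8548

10.8548


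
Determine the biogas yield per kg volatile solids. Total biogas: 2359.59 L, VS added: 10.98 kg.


Y = V / VS
= 2359.59 / 10.98
= 214.8989 L/kg VS

214.8989 L/kg VS


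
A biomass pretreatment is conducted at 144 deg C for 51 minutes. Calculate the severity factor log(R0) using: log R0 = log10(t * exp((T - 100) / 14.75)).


logR0 = log10(t * exp((T - 100) / 14.75))
= log10(51 * exp((144 - 100) / 14.75))
= 3.0031

3.0031


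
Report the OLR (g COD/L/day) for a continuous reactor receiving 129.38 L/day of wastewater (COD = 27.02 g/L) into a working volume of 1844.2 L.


OLR = Q * S / V
= 129.38 * 27.02 / 1844.2
= 1.8956 g/L/day

1.8956 g/L/day


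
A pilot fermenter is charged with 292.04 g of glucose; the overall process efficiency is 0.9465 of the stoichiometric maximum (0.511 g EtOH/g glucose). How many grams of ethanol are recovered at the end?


Actual ethanol: m = 0.511 * 292.04 * 0.9465
m = 141.2485 g

141.2485 g


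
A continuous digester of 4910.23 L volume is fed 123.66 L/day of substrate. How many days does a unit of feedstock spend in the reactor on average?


HRT = V / Q
= 4910.23 / 123.66
= 39.7075 days

39.7075 days


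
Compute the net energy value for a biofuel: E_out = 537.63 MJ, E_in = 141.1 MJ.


NEV = E_out - E_in
= 537.63 - 141.1
= 396.5300 MJ

396.5300 MJ


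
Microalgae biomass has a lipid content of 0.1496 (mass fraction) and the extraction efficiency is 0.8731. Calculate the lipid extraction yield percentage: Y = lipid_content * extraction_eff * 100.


Y = lipid_content * extraction_eff * 100
= 0.1496 * 0.8731 * 100
= 13.0616%

13.0616%


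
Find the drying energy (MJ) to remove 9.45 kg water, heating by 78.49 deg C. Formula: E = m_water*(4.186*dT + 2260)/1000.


E = m_water * (4.186 * dT + 2260) / 1000
= 9.45 * (4.186 * 78.49 + 2260) / 1000
= 24.4619 MJ

24.4619 MJ


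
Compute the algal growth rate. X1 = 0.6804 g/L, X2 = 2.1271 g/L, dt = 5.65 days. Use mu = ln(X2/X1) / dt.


mu = ln(X2/X1) / dt
= ln(2.1271/0.6804) / 5.65
= 0.2017 per day

0.2017 per day


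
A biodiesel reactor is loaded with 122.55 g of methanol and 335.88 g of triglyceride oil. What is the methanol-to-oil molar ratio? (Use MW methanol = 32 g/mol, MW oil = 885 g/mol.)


Molar ratio = n_MeOH / n_oil = (MeOH/32) / (oil/885) = (MeOH * 885) / (32 * oil)
= (122.55 * 885) / (32 * 335.88)
= 10.0907

10.0907


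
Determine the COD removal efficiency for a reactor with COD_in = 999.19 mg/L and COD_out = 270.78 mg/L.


eta = (COD_in - COD_out) / COD_in * 100
= (999.19 - 270.78) / 999.19 * 100
= 72.9000%

72.9000%


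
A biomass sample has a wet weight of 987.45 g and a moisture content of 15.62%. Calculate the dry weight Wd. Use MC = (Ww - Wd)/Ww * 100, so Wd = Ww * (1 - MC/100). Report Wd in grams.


Wd = Ww * (1 - MC/100)
= 987.45 * (1 - 15.62/100)
= 833.2103 g

833.2103 g


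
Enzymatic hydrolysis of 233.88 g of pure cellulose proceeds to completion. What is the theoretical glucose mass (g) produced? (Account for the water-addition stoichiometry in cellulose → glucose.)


glucose = cellulose * 180/162
= 233.88 * 180/162
= 259.8667 g

259.8667 g


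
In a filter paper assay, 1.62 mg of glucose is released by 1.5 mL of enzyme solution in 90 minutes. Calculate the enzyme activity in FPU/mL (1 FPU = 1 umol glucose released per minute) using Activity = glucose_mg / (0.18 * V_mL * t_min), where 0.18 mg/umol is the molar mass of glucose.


Activity = glucose_mg / (0.18 mg/umol * V_mL * t_min)
= 1.62 / (0.18 * 1.5 * 90)
= 0.0667 FPU/mL

0.0667 FPU/mL


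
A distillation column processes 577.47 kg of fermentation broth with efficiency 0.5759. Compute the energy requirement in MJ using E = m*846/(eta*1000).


E = m * 846 / (eta * 1000)
= 577.47 * 846 / (0.5759 * 1000)
= 848.3063 MJ

848.3063 MJ


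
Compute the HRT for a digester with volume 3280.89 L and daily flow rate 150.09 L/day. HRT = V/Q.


HRT = V / Q
= 3280.89 / 150.09
= 21.8595 days

21.8595 days


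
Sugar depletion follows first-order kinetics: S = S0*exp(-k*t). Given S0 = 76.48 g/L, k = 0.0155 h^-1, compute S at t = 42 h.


S = S0 * exp(-k * t)
S = 76.48 * exp(-0.0155 * 42)
S = 39.8862 g/L

39.8862 g/L


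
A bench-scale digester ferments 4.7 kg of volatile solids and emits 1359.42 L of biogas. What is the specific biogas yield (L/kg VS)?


Y = V / VS
= 1359.42 / 4.7
= 289.2383 L/kg VS

289.2383 L/kg VS


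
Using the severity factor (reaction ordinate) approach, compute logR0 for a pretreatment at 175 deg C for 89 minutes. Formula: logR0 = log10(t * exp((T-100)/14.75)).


logR0 = log10(t * exp((T - 100) / 14.75))
= log10(89 * exp((175 - 100) / 14.75))
= 4.1577

4.1577


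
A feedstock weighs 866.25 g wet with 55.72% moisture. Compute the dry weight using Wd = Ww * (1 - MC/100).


Wd = Ww * (1 - MC/100)
= 866.25 * (1 - 55.72/100)
= 383.5755 g

383.5755 g


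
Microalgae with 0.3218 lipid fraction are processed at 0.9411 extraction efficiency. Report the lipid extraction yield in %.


Y = lipid_content * extraction_eff * 100
= 0.3218 * 0.9411 * 100
= 30.2846%

30.2846%


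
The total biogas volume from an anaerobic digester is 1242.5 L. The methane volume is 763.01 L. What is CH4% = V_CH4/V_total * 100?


CH4% = V_CH4 / V_total * 100
= 763.01 / 1242.5 * 100
= 61.4093%

61.4093%


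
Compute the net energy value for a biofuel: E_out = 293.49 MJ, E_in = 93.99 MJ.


NEV = E_out - E_in
= 293.49 - 93.99
= 199.5000 MJ

199.5000 MJ


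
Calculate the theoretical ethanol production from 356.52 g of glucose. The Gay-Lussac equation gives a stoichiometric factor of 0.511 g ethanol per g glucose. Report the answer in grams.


Theoretical ethanol yield: m_EtOH = 0.511 * m_glucose
m_EtOH = 0.511 * 356.52 = 182.1817 g

182.1817 g


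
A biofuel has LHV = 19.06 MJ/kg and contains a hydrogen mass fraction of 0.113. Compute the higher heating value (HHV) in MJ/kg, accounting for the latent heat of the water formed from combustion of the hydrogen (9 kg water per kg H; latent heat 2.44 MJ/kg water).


HHV = LHV + H_frac * 9 * 2.44
= 19.06 + 0.113 * 9 * 2.44
= 21.5415 MJ/kg

21.5415 MJ/kg


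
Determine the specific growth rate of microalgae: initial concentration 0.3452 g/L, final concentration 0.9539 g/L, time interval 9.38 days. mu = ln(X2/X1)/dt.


mu = ln(X2/X1) / dt
= ln(0.9539/0.3452) / 9.38
= 0.1084 per day

0.1084 per day


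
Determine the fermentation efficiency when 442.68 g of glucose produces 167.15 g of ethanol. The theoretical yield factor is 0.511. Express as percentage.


Fermentation efficiency = (actual / (0.511 * glucose)) * 100
= (167.15 / (0.511 * 442.68)) * 100
= 73.8917%

73.8917%


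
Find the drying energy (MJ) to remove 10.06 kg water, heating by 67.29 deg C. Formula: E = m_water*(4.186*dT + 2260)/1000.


E = m_water * (4.186 * dT + 2260) / 1000
= 10.06 * (4.186 * 67.29 + 2260) / 1000
= 25.5693 MJ

25.5693 MJ


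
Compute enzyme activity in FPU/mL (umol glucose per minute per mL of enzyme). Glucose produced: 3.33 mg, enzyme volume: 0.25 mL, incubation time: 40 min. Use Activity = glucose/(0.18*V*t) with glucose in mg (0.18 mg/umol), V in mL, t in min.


Activity = glucose_mg / (0.18 mg/umol * V_mL * t_min)
= 3.33 / (0.18 * 0.25 * 40)
= 1.8500 FPU/mL

1.8500 FPU/mL


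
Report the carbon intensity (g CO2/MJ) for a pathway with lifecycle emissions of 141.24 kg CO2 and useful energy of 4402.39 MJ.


CI = CO2 * 1000 / E
= 141.24 * 1000 / 4402.39
= 32.0826 g CO2/MJ

32.0826 g CO2/MJ


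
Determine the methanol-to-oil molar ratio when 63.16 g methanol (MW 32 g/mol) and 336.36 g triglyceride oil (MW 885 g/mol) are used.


Molar ratio = n_MeOH / n_oil = (MeOH/32) / (oil/885) = (MeOH * 885) / (32 * oil)
= (63.16 * 885) / (32 * 336.36)
= 5.1932

5.1932


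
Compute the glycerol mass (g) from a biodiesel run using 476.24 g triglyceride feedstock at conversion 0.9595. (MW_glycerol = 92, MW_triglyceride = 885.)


glycerol = oil * conv * (92/885)
= 476.24 * 0.9595 * 92 / 885
= 47.5024 g

47.5024 g


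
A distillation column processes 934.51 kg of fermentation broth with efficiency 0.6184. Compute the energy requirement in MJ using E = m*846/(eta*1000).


E = m * 846 / (eta * 1000)
= 934.51 * 846 / (0.6184 * 1000)
= 1278.4532 MJ

1278.4532 MJ


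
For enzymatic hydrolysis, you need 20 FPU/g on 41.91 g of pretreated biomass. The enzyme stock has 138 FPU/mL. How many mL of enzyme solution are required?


V = dosage * m_sub / activity
V = 20 * 41.91 / 138
V = 6.0739 mL

6.0739 mL


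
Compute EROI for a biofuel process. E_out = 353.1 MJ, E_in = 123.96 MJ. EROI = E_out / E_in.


EROI = E_out / E_in
= 353.1 / 123.96
= 2.8485

2.8485


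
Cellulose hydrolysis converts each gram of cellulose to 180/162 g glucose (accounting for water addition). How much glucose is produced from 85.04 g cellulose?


glucose = cellulose * 180/162
= 85.04 * 180/162
= 94.4889 g

94.4889 g


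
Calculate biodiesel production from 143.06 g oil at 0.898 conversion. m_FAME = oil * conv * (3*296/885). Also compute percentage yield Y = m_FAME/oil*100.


m_FAME = oil * conv * (3 * 296 / 885) = oil * conv * (888/885)
= 143.06 * 0.898 * 888 / 885
= 128.9034 g
Y = m_FAME / oil * 100 = conv * (888/885) * 100
= 0.898 * 888 / 885 * 100
= 90.10%

128.9034 g FAME; Y = 90.10%


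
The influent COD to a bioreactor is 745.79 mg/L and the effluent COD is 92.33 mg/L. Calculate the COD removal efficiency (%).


eta = (COD_in - COD_out) / COD_in * 100
= (745.79 - 92.33) / 745.79 * 100
= 87.6198%

87.6198%


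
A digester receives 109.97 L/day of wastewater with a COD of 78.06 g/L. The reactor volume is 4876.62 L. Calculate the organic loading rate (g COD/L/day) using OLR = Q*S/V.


OLR = Q * S / V
= 109.97 * 78.06 / 4876.62
= 1.7603 g/L/day

1.7603 g/L/day


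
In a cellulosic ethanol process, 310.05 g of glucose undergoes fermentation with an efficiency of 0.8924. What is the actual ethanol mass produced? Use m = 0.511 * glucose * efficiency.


Actual ethanol: m = 0.511 * 310.05 * 0.8924
m = 141.3879 g

141.3879 g


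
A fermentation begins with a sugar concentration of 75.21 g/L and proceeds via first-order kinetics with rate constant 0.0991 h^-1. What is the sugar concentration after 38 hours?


S = S0 * exp(-k * t)
S = 75.21 * exp(-0.0991 * 38)
S = 1.7410 g/L

1.7410 g/L


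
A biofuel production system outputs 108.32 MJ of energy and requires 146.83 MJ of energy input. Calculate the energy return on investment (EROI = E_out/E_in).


EROI = E_out / E_in
= 108.32 / 146.83
= 0.7377

0.7377


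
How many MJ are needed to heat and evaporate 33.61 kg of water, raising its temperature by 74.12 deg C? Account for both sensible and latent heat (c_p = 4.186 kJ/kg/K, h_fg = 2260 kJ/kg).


E = m_water * (4.186 * dT + 2260) / 1000
= 33.61 * (4.186 * 74.12 + 2260) / 1000
= 86.3867 MJ

86.3867 MJ


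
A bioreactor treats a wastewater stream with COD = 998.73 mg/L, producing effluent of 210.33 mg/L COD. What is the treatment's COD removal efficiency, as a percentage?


eta = (COD_in - COD_out) / COD_in * 100
= (998.73 - 210.33) / 998.73 * 100
= 78.9403%

78.9403%


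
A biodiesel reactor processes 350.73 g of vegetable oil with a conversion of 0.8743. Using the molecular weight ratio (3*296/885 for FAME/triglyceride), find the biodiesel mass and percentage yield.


m_FAME = oil * conv * (3 * 296 / 885) = oil * conv * (888/885)
= 350.73 * 0.8743 * 888 / 885
= 307.6827 g
Y = m_FAME / oil * 100 = conv * (888/885) * 100
= 0.8743 * 888 / 885 * 100
= 87.73%

307.6827 g FAME; Y = 87.73%


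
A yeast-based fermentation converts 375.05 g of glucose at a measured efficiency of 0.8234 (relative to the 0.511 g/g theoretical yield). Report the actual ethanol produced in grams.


Actual ethanol: m = 0.511 * 375.05 * 0.8234
m = 157.8051 g

157.8051 g


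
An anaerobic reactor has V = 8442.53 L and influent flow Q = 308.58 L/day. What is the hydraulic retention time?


HRT = V / Q
= 8442.53 / 308.58
= 27.3593 days

27.3593 days


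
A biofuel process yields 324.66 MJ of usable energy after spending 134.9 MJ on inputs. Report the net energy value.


NEV = E_out - E_in
= 324.66 - 134.9
= 189.7600 MJ

189.7600 MJ


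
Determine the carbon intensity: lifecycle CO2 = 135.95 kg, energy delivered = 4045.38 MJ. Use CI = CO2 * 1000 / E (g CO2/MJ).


CI = CO2 * 1000 / E
= 135.95 * 1000 / 4045.38
= 33.6062 g CO2/MJ

33.6062 g CO2/MJ


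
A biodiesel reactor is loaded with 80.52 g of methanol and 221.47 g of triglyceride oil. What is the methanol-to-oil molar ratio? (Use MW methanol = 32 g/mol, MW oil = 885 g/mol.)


Molar ratio = n_MeOH / n_oil = (MeOH/32) / (oil/885) = (MeOH * 885) / (32 * oil)
= (80.52 * 885) / (32 * 221.47)
= 10.0550

10.0550


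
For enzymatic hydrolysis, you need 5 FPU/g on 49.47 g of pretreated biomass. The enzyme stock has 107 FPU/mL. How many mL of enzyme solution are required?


V = dosage * m_sub / activity
V = 5 * 49.47 / 107
V = 2.3117 mL

2.3117 mL


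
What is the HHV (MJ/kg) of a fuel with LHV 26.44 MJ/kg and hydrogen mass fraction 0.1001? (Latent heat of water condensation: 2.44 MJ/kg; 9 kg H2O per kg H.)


HHV = LHV + H_frac * 9 * 2.44
= 26.44 + 0.1001 * 9 * 2.44
= 28.6382 MJ/kg

28.6382 MJ/kg


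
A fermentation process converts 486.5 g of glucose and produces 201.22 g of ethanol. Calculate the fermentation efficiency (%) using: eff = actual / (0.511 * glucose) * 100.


Fermentation efficiency = (actual / (0.511 * glucose)) * 100
= (201.22 / (0.511 * 486.5)) * 100
= 80.9408%

80.9408%


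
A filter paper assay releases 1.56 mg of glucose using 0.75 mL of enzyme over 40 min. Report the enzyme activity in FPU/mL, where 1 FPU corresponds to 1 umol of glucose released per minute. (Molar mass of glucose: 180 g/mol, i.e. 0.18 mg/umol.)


Activity = glucose_mg / (0.18 mg/umol * V_mL * t_min)
= 1.56 / (0.18 * 0.75 * 40)
= 0.2889 FPU/mL

0.2889 FPU/mL


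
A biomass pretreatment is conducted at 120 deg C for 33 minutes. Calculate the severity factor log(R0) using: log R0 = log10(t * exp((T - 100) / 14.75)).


logR0 = log10(t * exp((T - 100) / 14.75))
= log10(33 * exp((120 - 100) / 14.75))
= 2.1074

2.1074


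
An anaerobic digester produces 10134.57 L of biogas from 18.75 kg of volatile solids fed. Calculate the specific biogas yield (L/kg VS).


Y = V / VS
= 10134.57 / 18.75
= 540.5104 L/kg VS

540.5104 L/kg VS


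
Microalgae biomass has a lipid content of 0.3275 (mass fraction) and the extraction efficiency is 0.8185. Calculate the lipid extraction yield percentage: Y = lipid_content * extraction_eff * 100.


Y = lipid_content * extraction_eff * 100
= 0.3275 * 0.8185 * 100
= 26.8059%

26.8059%


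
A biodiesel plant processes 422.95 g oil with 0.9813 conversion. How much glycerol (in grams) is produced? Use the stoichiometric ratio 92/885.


glycerol = oil * conv * (92/885)
= 422.95 * 0.9813 * 92 / 885
= 43.1455 g

43.1455 g


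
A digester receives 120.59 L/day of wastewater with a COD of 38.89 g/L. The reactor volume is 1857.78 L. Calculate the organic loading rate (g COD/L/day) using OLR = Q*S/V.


OLR = Q * S / V
= 120.59 * 38.89 / 1857.78
= 2.5244 g/L/day

2.5244 g/L/day


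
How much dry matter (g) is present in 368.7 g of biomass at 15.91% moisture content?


Wd = Ww * (1 - MC/100)
= 368.7 * (1 - 15.91/100)
= 310.0398 g

310.0398 g


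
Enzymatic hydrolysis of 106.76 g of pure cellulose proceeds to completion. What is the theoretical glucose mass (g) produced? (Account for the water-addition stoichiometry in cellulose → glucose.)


glucose = cellulose * 180/162
= 106.76 * 180/162
= 118.6222 g

118.6222 g


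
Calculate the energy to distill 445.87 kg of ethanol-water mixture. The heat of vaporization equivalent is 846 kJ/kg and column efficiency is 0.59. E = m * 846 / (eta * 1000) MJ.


E = m * 846 / (eta * 1000)
= 445.87 * 846 / (0.59 * 1000)
= 639.3322 MJ

639.3322 MJ


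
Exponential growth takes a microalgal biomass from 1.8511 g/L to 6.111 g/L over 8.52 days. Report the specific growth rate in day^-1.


mu = ln(X2/X1) / dt
= ln(6.111/1.8511) / 8.52
= 0.1402 per day

0.1402 per day


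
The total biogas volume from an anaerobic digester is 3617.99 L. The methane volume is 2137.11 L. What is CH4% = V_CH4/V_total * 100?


CH4% = V_CH4 / V_total * 100
= 2137.11 / 3617.99 * 100
= 59.0690%

59.0690%


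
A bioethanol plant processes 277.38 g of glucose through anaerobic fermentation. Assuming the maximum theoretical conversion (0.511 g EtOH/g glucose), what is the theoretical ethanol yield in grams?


Theoretical ethanol yield: m_EtOH = 0.511 * m_glucose
m_EtOH = 0.511 * 277.38 = 141.7412 g

141.7412 g


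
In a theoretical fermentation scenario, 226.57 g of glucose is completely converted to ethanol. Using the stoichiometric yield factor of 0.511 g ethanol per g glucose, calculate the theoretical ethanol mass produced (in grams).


Theoretical ethanol yield: m_EtOH = 0.511 * m_glucose
m_EtOH = 0.511 * 226.57 = 115.7773 g

115.7773 g


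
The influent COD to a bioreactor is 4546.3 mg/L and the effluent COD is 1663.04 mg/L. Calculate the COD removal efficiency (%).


eta = (COD_in - COD_out) / COD_in * 100
= (4546.3 - 1663.04) / 4546.3 * 100
= 63.4199%

63.4199%


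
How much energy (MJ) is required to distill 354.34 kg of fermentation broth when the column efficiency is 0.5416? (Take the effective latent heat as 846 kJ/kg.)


E = m * 846 / (eta * 1000)
= 354.34 * 846 / (0.5416 * 1000)
= 553.4927 MJ

553.4927 MJ


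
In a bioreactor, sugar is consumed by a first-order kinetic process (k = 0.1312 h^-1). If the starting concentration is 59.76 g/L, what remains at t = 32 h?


S = S0 * exp(-k * t)
S = 59.76 * exp(-0.1312 * 32)
S = 0.8976 g/L

0.8976 g/L


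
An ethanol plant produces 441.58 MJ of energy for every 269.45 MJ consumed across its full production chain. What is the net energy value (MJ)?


NEV = E_out - E_in
= 441.58 - 269.45
= 172.1300 MJ

172.1300 MJ


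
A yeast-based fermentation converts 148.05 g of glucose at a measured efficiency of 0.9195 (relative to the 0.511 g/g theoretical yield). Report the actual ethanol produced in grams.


Actual ethanol: m = 0.511 * 148.05 * 0.9195
m = 69.5634 g

69.5634 g


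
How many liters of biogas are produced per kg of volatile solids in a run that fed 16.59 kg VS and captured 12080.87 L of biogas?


Y = V / VS
= 12080.87 / 16.59
= 728.2019 L/kg VS

728.2019 L/kg VS


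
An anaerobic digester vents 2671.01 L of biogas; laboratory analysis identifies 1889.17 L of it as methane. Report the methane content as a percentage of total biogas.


CH4% = V_CH4 / V_total * 100
= 1889.17 / 2671.01 * 100
= 70.7287%

70.7287%


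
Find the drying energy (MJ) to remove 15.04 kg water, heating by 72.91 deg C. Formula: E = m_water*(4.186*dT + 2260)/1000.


E = m_water * (4.186 * dT + 2260) / 1000
= 15.04 * (4.186 * 72.91 + 2260) / 1000
= 38.5806 MJ

38.5806 MJ


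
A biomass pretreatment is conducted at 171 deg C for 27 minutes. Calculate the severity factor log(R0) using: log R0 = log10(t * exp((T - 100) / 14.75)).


logR0 = log10(t * exp((T - 100) / 14.75))
= log10(27 * exp((171 - 100) / 14.75))
= 3.5219

3.5219


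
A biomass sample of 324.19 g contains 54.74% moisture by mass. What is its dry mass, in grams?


Wd = Ww * (1 - MC/100)
= 324.19 * (1 - 54.74/100)
= 146.7284 g

146.7284 g


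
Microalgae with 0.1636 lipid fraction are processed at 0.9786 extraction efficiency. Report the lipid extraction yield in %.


Y = lipid_content * extraction_eff * 100
= 0.1636 * 0.9786 * 100
= 16.0099%

16.0099%


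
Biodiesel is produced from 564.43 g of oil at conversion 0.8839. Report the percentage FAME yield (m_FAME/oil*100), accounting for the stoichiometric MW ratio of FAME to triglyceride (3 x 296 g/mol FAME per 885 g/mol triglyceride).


m_FAME = oil * conv * (3 * 296 / 885) = oil * conv * (888/885)
= 564.43 * 0.8839 * 888 / 885
= 500.5909 g
Y = m_FAME / oil * 100 = conv * (888/885) * 100
= 0.8839 * 888 / 885 * 100
= 88.69%

88.69%


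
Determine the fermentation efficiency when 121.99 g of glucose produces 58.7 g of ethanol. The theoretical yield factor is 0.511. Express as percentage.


Fermentation efficiency = (actual / (0.511 * glucose)) * 100
= (58.7 / (0.511 * 121.99)) * 100
= 94.1658%

94.1658%


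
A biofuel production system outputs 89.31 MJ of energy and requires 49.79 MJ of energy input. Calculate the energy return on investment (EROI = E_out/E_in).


EROI = E_out / E_in
= 89.31 / 49.79
= 1.7937

1.7937


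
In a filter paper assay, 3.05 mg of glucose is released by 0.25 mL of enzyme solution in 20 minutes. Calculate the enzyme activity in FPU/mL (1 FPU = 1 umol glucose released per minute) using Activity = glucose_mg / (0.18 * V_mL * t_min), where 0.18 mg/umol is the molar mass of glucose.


Activity = glucose_mg / (0.18 mg/umol * V_mL * t_min)
= 3.05 / (0.18 * 0.25 * 20)
= 3.3889 FPU/mL

3.3889 FPU/mL


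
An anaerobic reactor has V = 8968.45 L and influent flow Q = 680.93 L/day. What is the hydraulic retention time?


HRT = V / Q
= 8968.45 / 680.93
= 13.1709 days

13.1709 days


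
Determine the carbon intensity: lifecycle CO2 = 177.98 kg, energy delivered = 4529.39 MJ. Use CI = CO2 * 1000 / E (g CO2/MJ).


CI = CO2 * 1000 / E
= 177.98 * 1000 / 4529.39
= 39.2945 g CO2/MJ

39.2945 g CO2/MJ


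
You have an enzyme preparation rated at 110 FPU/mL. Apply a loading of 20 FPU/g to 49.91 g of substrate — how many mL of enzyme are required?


V = dosage * m_sub / activity
V = 20 * 49.91 / 110
V = 9.0745 mL

9.0745 mL


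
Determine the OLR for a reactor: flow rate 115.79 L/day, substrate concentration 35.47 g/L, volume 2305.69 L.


OLR = Q * S / V
= 115.79 * 35.47 / 2305.69
= 1.7813 g/L/day

1.7813 g/L/day


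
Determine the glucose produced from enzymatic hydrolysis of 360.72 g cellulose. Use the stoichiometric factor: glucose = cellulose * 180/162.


glucose = cellulose * 180/162
= 360.72 * 180/162
= 400.8000 g

400.8000 g


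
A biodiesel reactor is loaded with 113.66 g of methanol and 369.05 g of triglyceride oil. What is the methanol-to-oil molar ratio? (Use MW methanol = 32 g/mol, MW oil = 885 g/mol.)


Molar ratio = n_MeOH / n_oil = (MeOH/32) / (oil/885) = (MeOH * 885) / (32 * oil)
= (113.66 * 885) / (32 * 369.05)
= 8.5176

8.5176


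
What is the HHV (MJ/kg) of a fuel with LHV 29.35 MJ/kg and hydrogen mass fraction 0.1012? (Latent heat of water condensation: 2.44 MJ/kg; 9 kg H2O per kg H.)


HHV = LHV + H_frac * 9 * 2.44
= 29.35 + 0.1012 * 9 * 2.44
= 31.5724 MJ/kg

31.5724 MJ/kg


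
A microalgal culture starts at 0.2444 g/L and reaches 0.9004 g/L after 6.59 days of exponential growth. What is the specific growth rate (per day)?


mu = ln(X2/X1) / dt
= ln(0.9004/0.2444) / 6.59
= 0.1979 per day

0.1979 per day


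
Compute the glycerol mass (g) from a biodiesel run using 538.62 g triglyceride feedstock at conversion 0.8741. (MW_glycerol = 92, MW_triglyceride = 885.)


glycerol = oil * conv * (92/885)
= 538.62 * 0.8741 * 92 / 885
= 48.9427 g

48.9427 g


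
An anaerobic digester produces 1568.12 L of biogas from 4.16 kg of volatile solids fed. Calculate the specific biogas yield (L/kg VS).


Y = V / VS
= 1568.12 / 4.16
= 376.9519 L/kg VS

376.9519 L/kg VS


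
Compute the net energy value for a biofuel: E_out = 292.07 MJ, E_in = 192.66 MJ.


NEV = E_out - E_in
= 292.07 - 192.66
= 99.4100 MJ

99.4100 MJ


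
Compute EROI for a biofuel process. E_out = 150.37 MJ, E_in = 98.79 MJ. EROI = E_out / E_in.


EROI = E_out / E_in
= 150.37 / 98.79
= 1.5221

1.5221


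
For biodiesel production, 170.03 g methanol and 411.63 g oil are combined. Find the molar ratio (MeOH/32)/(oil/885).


Molar ratio = n_MeOH / n_oil = (MeOH/32) / (oil/885) = (MeOH * 885) / (32 * oil)
= (170.03 * 885) / (32 * 411.63)
= 11.4238

11.4238


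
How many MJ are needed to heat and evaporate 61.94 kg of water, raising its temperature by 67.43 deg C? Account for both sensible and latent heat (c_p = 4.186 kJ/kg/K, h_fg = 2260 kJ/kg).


E = m_water * (4.186 * dT + 2260) / 1000
= 61.94 * (4.186 * 67.43 + 2260) / 1000
= 157.4677 MJ

157.4677 MJ


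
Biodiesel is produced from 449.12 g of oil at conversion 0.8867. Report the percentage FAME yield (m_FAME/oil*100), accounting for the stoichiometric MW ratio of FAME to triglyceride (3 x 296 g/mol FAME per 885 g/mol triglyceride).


m_FAME = oil * conv * (3 * 296 / 885) = oil * conv * (888/885)
= 449.12 * 0.8867 * 888 / 885
= 399.5847 g
Y = m_FAME / oil * 100 = conv * (888/885) * 100
= 0.8867 * 888 / 885 * 100
= 88.97%

88.97%


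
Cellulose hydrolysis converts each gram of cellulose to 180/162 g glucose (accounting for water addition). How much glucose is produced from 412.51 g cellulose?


glucose = cellulose * 180/162
= 412.51 * 180/162
= 458.3444 g

458.3444 g


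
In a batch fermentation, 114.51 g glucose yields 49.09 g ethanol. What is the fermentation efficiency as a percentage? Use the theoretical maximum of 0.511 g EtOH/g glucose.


Fermentation efficiency = (actual / (0.511 * glucose)) * 100
= (49.09 / (0.511 * 114.51)) * 100
= 83.8936%

83.8936%


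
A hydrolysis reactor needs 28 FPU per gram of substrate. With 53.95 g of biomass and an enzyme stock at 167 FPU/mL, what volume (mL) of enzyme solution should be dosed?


V = dosage * m_sub / activity
V = 28 * 53.95 / 167
V = 9.0455 mL

9.0455 mL


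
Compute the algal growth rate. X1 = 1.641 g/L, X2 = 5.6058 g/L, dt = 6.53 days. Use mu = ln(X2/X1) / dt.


mu = ln(X2/X1) / dt
= ln(5.6058/1.641) / 6.53
= 0.1881 per day

0.1881 per day


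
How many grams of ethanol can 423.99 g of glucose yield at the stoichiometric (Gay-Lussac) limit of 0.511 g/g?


Theoretical ethanol yield: m_EtOH = 0.511 * m_glucose
m_EtOH = 0.511 * 423.99 = 216.6589 g

216.6589 g


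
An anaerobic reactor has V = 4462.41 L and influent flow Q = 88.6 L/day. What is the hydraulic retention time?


HRT = V / Q
= 4462.41 / 88.6
= 50.3658 days

50.3658 days


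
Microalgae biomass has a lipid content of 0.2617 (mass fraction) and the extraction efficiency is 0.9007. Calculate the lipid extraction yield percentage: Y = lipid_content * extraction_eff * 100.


Y = lipid_content * extraction_eff * 100
= 0.2617 * 0.9007 * 100
= 23.5713%

23.5713%


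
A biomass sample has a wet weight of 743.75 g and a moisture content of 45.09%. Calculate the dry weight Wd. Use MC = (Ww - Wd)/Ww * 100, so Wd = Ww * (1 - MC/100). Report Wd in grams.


Wd = Ww * (1 - MC/100)
= 743.75 * (1 - 45.09/100)
= 408.3931 g

408.3931 g


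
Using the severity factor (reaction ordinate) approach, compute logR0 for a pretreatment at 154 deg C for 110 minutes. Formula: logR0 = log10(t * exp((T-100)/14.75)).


logR0 = log10(t * exp((T - 100) / 14.75))
= log10(110 * exp((154 - 100) / 14.75))
= 3.6314

3.6314


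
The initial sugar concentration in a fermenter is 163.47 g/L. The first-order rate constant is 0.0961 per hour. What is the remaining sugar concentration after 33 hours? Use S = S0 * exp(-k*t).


S = S0 * exp(-k * t)
S = 163.47 * exp(-0.0961 * 33)
S = 6.8574 g/L

6.8574 g/L


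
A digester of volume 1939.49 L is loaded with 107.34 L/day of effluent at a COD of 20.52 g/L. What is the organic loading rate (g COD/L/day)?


OLR = Q * S / V
= 107.34 * 20.52 / 1939.49
= 1.1357 g/L/day

1.1357 g/L/day


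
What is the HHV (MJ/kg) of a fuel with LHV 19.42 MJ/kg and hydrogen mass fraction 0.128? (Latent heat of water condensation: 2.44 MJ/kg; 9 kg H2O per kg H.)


HHV = LHV + H_frac * 9 * 2.44
= 19.42 + 0.128 * 9 * 2.44
= 22.2309 MJ/kg

22.2309 MJ/kg


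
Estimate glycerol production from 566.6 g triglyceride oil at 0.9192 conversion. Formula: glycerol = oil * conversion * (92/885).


glycerol = oil * conv * (92/885)
= 566.6 * 0.9192 * 92 / 885
= 54.1416 g

54.1416 g


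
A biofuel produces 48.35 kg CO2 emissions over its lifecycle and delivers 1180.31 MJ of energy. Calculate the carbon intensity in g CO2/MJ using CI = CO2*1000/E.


CI = CO2 * 1000 / E
= 48.35 * 1000 / 1180.31
= 40.9638 g CO2/MJ

40.9638 g CO2/MJ


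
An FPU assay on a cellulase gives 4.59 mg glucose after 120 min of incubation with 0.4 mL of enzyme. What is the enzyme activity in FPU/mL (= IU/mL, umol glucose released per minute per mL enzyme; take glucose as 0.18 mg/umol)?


Activity = glucose_mg / (0.18 mg/umol * V_mL * t_min)
= 4.59 / (0.18 * 0.4 * 120)
= 0.5313 FPU/mL

0.5313 FPU/mL


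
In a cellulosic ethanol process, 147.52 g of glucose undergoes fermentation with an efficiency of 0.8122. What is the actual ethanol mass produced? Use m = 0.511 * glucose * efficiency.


Actual ethanol: m = 0.511 * 147.52 * 0.8122
m = 61.2258 g

61.2258 g


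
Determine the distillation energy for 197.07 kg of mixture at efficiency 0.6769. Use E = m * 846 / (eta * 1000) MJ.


E = m * 846 / (eta * 1000)
= 197.07 * 846 / (0.6769 * 1000)
= 246.3011 MJ

246.3011 MJ


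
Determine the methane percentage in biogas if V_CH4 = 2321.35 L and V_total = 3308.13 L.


CH4% = V_CH4 / V_total * 100
= 2321.35 / 3308.13 * 100
= 70.1711%

70.1711%


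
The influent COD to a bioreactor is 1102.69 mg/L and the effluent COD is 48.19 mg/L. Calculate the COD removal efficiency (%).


eta = (COD_in - COD_out) / COD_in * 100
= (1102.69 - 48.19) / 1102.69 * 100
= 95.6298%

95.6298%
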